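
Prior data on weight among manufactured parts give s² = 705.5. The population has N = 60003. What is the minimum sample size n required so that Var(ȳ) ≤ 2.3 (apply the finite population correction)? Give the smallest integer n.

306

Without fpc, n₀ = s²/D = 705.5/2.3 = 306.7391.
With fpc, (1 − n/N)·s²/n ≤ D requires n ≥ n₀/(1 + n₀/N) = 306.7391/(1 + 306.7391/60003) = 305.1790.
Rounding up, n = 306.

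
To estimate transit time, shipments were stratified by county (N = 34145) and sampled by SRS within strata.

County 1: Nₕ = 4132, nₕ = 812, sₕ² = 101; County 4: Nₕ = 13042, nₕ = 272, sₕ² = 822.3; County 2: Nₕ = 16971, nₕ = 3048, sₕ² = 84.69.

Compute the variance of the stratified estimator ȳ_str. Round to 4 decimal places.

0.4390

Var(ȳ_str) = Σₕ Wₕ²(1 − fₕ)sₕ²/nₕ with Wₕ = Nₕ/N, N = 34145.
County 1: Wₕ = 0.12101333; term = 0.12101333²·(1 − 0.19651500)·101/812 = 0.0014635565.
County 4: Wₕ = 0.38195929; term = 0.38195929²·(1 − 0.02085570)·822.3/272 = 0.43185927.
County 2: Wₕ = 0.49702738; term = 0.49702738²·(1 − 0.17960049)·84.69/3048 = 0.0056312291.
Sum = 0.43895406.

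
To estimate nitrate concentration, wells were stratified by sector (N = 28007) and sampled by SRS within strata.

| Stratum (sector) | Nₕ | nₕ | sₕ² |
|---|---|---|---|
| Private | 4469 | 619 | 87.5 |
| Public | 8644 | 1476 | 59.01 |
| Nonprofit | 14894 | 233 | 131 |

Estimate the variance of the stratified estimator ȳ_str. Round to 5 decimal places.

0.16277

Var(ȳ_str) = Σₕ Wₕ²(1 − fₕ)sₕ²/nₕ with Wₕ = Nₕ/N, N = 28007.
Private: Wₕ = 0.15956725; term = 0.15956725²·(1 − 0.13850973)·87.5/619 = 0.0031006683.
Public: Wₕ = 0.30863713; term = 0.30863713²·(1 − 0.17075428)·59.01/1476 = 0.0031580487.
Nonprofit: Wₕ = 0.53179562; term = 0.53179562²·(1 − 0.01564388)·131/233 = 0.15651542.
Sum = 0.16277414.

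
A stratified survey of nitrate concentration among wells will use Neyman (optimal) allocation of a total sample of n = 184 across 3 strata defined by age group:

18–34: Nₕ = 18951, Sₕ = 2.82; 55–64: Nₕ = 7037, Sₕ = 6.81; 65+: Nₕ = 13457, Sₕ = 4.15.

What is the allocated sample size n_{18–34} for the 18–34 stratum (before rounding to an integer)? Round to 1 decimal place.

Neyman allocation: nₕ = n·NₕSₕ / Σⱼ NⱼSⱼ.
Σ NⱼSⱼ = 18951·2.82 + 7037·6.81 + 13457·4.15 = 157210.34.
n_{18–34} = 184·18951·2.82 / 157210.34 = 62.5.

62.5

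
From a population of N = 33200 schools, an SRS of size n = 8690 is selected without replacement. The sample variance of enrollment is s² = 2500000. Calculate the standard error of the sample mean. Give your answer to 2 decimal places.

Under SRS without replacement, Var(ȳ) = (1 − f)·s²/n with f = n/N = 8690/33200 = 0.26174699.
Var(ȳ) = (1 − 0.26174699)·2500000/8690 = 0.73825301·287.687 = 212.38579.
SE(ȳ) = √(212.38579) = 14.57.

14.57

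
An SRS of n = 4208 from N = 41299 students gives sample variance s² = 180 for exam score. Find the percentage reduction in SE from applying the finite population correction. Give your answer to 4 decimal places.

5.2314

f = n/N = 4208/41299 = 0.10189109.
SE_no-fpc = √(s²/n) = 0.20682279; SE_fpc = √((1−f)s²/n) = 0.19600308.
Ratio = √(1−f) = 0.94768608. Reduction = 100·(1 − 0.94768608) = 5.2314%.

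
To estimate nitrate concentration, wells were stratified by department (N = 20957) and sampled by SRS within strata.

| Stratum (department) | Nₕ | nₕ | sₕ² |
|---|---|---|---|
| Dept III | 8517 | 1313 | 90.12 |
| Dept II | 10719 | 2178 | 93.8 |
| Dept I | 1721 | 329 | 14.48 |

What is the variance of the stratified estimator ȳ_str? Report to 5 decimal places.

0.01881

Var(ȳ_str) = Σₕ Wₕ²(1 − fₕ)sₕ²/nₕ with Wₕ = Nₕ/N, N = 20957.
Dept III: Wₕ = 0.40640359; term = 0.40640359²·(1 − 0.15416226)·90.12/1313 = 0.0095886746.
Dept II: Wₕ = 0.51147588; term = 0.51147588²·(1 − 0.20319060)·93.8/2178 = 0.0089773825.
Dept I: Wₕ = 0.08212053; term = 0.08212053²·(1 − 0.19116793)·14.48/329 = 2.4006815 × 10^-4.
Sum = 0.018806125.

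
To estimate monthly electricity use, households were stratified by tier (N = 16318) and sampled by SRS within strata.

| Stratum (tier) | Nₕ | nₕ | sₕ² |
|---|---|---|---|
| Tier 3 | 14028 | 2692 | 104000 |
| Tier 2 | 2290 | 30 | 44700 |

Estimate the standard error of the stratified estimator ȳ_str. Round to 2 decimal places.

7.21

Var(ȳ_str) = Σₕ Wₕ²(1 − fₕ)sₕ²/nₕ with Wₕ = Nₕ/N, N = 16318.
Tier 3: Wₕ = 0.85966417; term = 0.85966417²·(1 − 0.19190191)·104000/2692 = 23.071723.
Tier 2: Wₕ = 0.14033583; term = 0.14033583²·(1 − 0.01310044)·44700/30 = 28.959852.
Sum = 52.031575.
SE = √(52.031575) = 7.21.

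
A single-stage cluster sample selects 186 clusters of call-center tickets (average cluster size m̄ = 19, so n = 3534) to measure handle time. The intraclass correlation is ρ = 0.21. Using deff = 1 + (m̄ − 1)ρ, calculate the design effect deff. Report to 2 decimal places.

deff = 1 + (19 − 1)·0.21 = 1 + 3.78 = 4.78.

4.78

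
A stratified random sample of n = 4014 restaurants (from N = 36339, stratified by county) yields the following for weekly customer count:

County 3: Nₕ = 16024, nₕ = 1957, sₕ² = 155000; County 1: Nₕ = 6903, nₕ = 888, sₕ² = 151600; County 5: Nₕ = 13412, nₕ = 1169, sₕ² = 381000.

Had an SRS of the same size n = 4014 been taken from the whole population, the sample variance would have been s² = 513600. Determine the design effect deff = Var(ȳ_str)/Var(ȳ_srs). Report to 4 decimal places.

0.5220

Var(ȳ_str) = Σ Wₕ²(1−fₕ)sₕ²/nₕ with Wₕ = Nₕ/36339:
  County 3: (16024/36339)²·(1−1957/16024)·155000/1957 = 13.519709
  County 1: (6903/36339)²·(1−888/6903)·151600/888 = 5.3680159
  County 5: (13412/36339)²·(1−1169/13412)·381000/1169 = 40.527136
  → Var(ȳ_str) = 59.414861.
Var(ȳ_srs) = (1 − 4014/36339)·513600/4014 = 113.81859.
deff = 59.414861 / 113.81859 = 0.5220.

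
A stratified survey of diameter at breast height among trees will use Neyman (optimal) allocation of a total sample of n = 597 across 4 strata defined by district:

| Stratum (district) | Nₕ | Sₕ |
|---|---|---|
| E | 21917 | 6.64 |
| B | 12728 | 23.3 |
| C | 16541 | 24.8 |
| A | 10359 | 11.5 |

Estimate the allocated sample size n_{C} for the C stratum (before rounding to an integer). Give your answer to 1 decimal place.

252.1

Neyman allocation: nₕ = n·NₕSₕ / Σⱼ NⱼSⱼ.
Σ NⱼSⱼ = 21917·6.64 + 12728·23.3 + 16541·24.8 + 10359·11.5 = 971436.58.
n_{C} = 597·16541·24.8 / 971436.58 = 252.1.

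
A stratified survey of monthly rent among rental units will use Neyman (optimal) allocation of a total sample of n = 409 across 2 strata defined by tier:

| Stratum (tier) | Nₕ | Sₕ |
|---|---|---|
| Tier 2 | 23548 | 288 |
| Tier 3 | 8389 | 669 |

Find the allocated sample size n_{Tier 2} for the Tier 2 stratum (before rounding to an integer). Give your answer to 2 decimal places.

Neyman allocation: nₕ = n·NₕSₕ / Σⱼ NⱼSⱼ.
Σ NⱼSⱼ = 23548·288 + 8389·669 = 1.2394065 × 10^7.
n_{Tier 2} = 409·23548·288 / (1.2394065 × 10^7) = 223.80.

223.80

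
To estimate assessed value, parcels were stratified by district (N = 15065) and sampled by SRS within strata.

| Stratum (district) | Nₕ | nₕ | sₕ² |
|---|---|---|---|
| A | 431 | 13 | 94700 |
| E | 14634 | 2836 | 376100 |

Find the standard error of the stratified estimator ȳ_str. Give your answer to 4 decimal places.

Var(ȳ_str) = Σₕ Wₕ²(1 − fₕ)sₕ²/nₕ with Wₕ = Nₕ/N, N = 15065.
A: Wₕ = 0.02860936; term = 0.02860936²·(1 − 0.03016241)·94700/13 = 5.7825834.
E: Wₕ = 0.97139064; term = 0.97139064²·(1 − 0.19379527)·376100/2836 = 100.88585.
Sum = 106.66843.
SE = √(106.66843) = 10.3280.

10.3280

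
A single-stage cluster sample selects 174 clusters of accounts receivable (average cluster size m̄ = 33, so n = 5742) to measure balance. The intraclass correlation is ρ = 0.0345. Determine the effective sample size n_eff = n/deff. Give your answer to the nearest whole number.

2729

deff = 1 + (33 − 1)·0.0345 = 1 + 1.104 = 2.104.
n_eff = 5742 / 2.104 = 2729.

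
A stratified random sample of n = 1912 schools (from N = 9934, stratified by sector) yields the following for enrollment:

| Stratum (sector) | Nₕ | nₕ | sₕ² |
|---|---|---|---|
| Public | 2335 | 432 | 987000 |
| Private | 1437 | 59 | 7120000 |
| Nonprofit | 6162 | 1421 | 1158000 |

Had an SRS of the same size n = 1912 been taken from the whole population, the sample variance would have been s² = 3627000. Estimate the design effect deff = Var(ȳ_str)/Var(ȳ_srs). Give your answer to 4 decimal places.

Var(ȳ_str) = Σ Wₕ²(1−fₕ)sₕ²/nₕ with Wₕ = Nₕ/9934:
  Public: (2335/9934)²·(1−432/2335)·987000/432 = 102.87522
  Private: (1437/9934)²·(1−59/1437)·7120000/59 = 2421.5066
  Nonprofit: (6162/9934)²·(1−1421/6162)·1158000/1421 = 241.24472
  → Var(ȳ_str) = 2765.6265.
Var(ȳ_srs) = (1 − 1912/9934)·3627000/1912 = 1531.8568.
deff = 2765.6265 / 1531.8568 = 1.8054.

1.8054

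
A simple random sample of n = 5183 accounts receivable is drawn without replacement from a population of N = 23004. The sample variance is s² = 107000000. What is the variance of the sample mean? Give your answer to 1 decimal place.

Under SRS without replacement, Var(ȳ) = (1 − f)·s²/n with f = n/N = 5183/23004 = 0.22530864.
Var(ȳ) = (1 − 0.22530864)·107000000/5183 = 0.77469136·20644.414 = 15993.049.

15993.0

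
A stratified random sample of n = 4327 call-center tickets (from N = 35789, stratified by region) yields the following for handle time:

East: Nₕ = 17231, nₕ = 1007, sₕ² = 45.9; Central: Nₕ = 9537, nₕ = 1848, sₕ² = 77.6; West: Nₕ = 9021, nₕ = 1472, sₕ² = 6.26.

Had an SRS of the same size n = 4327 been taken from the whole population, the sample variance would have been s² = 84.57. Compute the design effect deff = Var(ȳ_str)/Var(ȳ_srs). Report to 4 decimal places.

0.7321

Var(ȳ_str) = Σ Wₕ²(1−fₕ)sₕ²/nₕ with Wₕ = Nₕ/35789:
  East: (17231/35789)²·(1−1007/17231)·45.9/1007 = 0.0099483833
  Central: (9537/35789)²·(1−1848/9537)·77.6/1848 = 0.0024040432
  West: (9021/35789)²·(1−1472/9021)·6.26/1472 = 2.261057 × 10^-4
  → Var(ȳ_str) = 0.012578532.
Var(ȳ_srs) = (1 − 4327/35789)·84.57/4327 = 0.017181703.
deff = 0.012578532 / 0.017181703 = 0.7321.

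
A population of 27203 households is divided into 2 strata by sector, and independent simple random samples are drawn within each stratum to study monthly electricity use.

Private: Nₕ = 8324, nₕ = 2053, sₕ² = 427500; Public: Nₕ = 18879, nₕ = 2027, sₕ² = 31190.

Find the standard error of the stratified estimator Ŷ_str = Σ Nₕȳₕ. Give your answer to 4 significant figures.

Var(Ŷ_str) = Σₕ Nₕ²(1 − fₕ)sₕ²/nₕ.
Private: 8324²·(1 − 2053/8324)·427500/2053 = 1.0869662 × 10^10.
Public: 18879²·(1 − 2027/18879)·31190/2027 = 4.8954437 × 10^9.
Sum = 1.5765106 × 10^10.
SE = √(1.5765106 × 10^10) = 125600.

125600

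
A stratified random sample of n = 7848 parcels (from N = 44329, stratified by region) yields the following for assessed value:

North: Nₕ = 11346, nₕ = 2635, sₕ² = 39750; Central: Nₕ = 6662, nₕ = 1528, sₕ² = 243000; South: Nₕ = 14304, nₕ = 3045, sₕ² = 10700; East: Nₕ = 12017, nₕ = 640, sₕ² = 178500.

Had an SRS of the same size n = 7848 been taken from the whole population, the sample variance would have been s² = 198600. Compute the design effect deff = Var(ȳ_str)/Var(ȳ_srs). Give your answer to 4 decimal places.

Var(ȳ_str) = Σ Wₕ²(1−fₕ)sₕ²/nₕ with Wₕ = Nₕ/44329:
  North: (11346/44329)²·(1−2635/11346)·39750/2635 = 0.75873731
  Central: (6662/44329)²·(1−1528/6662)·243000/1528 = 2.7680093
  South: (14304/44329)²·(1−3045/14304)·10700/3045 = 0.28799035
  East: (12017/44329)²·(1−640/12017)·178500/640 = 19.404667
  → Var(ȳ_str) = 23.219404.
Var(ȳ_srs) = (1 − 7848/44329)·198600/7848 = 20.825673.
deff = 23.219404 / 20.825673 = 1.1149.

1.1149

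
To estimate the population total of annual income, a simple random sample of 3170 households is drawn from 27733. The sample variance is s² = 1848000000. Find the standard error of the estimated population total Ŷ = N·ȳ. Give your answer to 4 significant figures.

1.993 × 10^7

Var(Ŷ) = N²·Var(ȳ) = N²·(1 − n/N)·s²/n.
f = 3170/27733 = 0.11430426; Var(ȳ) = 0.88569574·1848000000/3170 = 516329.88.
Var(Ŷ) = 27733² · 516329.88 = 3.9711927 × 10^14.
SE(Ŷ) = √(3.9711927 × 10^14) = 1.993 × 10^7.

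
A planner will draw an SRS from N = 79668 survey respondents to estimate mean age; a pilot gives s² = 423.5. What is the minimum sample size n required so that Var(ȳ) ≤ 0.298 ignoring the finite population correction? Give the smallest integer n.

1422

Without fpc, n₀ = s²/D = 423.5/0.298 = 1421.1409.
Rounding up, n = 1422.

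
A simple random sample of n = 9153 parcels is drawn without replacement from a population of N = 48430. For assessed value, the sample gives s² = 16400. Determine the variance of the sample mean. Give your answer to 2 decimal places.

1.45

Under SRS without replacement, Var(ȳ) = (1 − f)·s²/n with f = n/N = 9153/48430 = 0.18899442.
Var(ȳ) = (1 − 0.18899442)·16400/9153 = 0.81100558·1.7917623 = 1.4531292.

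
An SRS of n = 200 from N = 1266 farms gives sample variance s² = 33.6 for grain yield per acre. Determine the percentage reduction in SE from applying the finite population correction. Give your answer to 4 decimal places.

f = n/N = 200/1266 = 0.15797788.
SE_no-fpc = √(s²/n) = 0.40987803; SE_fpc = √((1−f)s²/n) = 0.37611131.
Ratio = √(1−f) = 0.91761763. Reduction = 100·(1 − 0.91761763) = 8.2382%.

8.2382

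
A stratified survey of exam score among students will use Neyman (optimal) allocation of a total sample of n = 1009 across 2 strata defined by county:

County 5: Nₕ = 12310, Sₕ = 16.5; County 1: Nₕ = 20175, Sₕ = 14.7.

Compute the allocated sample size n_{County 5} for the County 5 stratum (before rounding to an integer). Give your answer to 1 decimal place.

Neyman allocation: nₕ = n·NₕSₕ / Σⱼ NⱼSⱼ.
Σ NⱼSⱼ = 12310·16.5 + 20175·14.7 = 499687.5.
n_{County 5} = 1009·12310·16.5 / 499687.5 = 410.1.

410.1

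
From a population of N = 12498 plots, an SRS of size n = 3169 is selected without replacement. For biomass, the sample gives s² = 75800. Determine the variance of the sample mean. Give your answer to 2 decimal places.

Under SRS without replacement, Var(ȳ) = (1 − f)·s²/n with f = n/N = 3169/12498 = 0.25356057.
Var(ȳ) = (1 − 0.25356057)·75800/3169 = 0.74643943·23.919217 = 17.854247.

17.85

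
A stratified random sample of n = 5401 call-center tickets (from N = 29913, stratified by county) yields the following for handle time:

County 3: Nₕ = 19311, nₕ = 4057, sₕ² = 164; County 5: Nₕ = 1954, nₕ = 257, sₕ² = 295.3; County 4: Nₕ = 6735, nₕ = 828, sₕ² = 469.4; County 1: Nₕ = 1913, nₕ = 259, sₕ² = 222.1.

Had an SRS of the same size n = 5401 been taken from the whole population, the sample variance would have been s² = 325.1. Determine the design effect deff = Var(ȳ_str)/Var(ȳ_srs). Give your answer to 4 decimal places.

Var(ȳ_str) = Σ Wₕ²(1−fₕ)sₕ²/nₕ with Wₕ = Nₕ/29913:
  County 3: (19311/29913)²·(1−4057/19311)·164/4057 = 0.013307835
  County 5: (1954/29913)²·(1−257/1954)·295.3/257 = 0.0042581091
  County 4: (6735/29913)²·(1−828/6735)·469.4/828 = 0.02520562
  County 1: (1913/29913)²·(1−259/1913)·222.1/259 = 0.00303235
  → Var(ȳ_str) = 0.045803914.
Var(ȳ_srs) = (1 − 5401/29913)·325.1/5401 = 0.049324373.
deff = 0.045803914 / 0.049324373 = 0.9286.

0.9286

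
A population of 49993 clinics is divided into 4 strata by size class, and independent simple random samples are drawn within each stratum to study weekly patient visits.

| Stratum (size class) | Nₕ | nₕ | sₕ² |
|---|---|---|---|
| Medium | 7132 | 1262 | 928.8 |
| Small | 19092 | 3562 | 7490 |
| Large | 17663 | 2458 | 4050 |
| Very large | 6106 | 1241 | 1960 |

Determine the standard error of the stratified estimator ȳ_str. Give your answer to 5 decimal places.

Var(ȳ_str) = Σₕ Wₕ²(1 − fₕ)sₕ²/nₕ with Wₕ = Nₕ/N, N = 49993.
Medium: Wₕ = 0.14265997; term = 0.14265997²·(1 − 0.17694896)·928.8/1262 = 0.012328036.
Small: Wₕ = 0.38189347; term = 0.38189347²·(1 − 0.18657029)·7490/3562 = 0.2494551.
Large: Wₕ = 0.35330946; term = 0.35330946²·(1 − 0.13916096)·4050/2458 = 0.17705396.
Very large: Wₕ = 0.12213710; term = 0.12213710²·(1 − 0.20324271)·1960/1241 = 0.018771783.
Sum = 0.45760888.
SE = √(0.45760888) = 0.67647.

0.67647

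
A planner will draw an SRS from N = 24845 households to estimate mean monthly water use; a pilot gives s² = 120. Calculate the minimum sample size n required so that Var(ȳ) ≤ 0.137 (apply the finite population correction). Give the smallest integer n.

Without fpc, n₀ = s²/D = 120/0.137 = 875.9124.
With fpc, (1 − n/N)·s²/n ≤ D requires n ≥ n₀/(1 + n₀/N) = 875.9124/(1 + 875.9124/24845) = 846.0837.
Rounding up, n = 847.

847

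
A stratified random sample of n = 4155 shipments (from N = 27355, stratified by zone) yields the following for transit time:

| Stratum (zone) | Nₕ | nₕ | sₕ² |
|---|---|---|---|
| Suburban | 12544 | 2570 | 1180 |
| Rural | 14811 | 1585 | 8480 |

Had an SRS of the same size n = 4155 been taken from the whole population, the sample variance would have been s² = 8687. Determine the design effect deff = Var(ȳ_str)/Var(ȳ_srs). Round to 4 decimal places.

0.8332

Var(ȳ_str) = Σ Wₕ²(1−fₕ)sₕ²/nₕ with Wₕ = Nₕ/27355:
  Suburban: (12544/27355)²·(1−2570/12544)·1180/2570 = 0.076768111
  Rural: (14811/27355)²·(1−1585/14811)·8480/1585 = 1.400574
  → Var(ȳ_str) = 1.4773421.
Var(ȳ_srs) = (1 − 4155/27355)·8687/4155 = 1.7731687.
deff = 1.4773421 / 1.7731687 = 0.8332.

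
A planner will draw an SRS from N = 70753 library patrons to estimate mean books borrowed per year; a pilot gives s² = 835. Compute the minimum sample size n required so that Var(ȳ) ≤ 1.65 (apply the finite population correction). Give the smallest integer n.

Without fpc, n₀ = s²/D = 835/1.65 = 506.0606.
With fpc, (1 − n/N)·s²/n ≤ D requires n ≥ n₀/(1 + n₀/N) = 506.0606/(1 + 506.0606/70753) = 502.4667.
Rounding up, n = 503.

503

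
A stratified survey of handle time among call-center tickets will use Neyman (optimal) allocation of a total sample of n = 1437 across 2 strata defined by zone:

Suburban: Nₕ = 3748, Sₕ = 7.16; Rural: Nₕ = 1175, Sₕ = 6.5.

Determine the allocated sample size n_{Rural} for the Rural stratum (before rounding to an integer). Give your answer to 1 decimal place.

Neyman allocation: nₕ = n·NₕSₕ / Σⱼ NⱼSⱼ.
Σ NⱼSⱼ = 3748·7.16 + 1175·6.5 = 34473.18.
n_{Rural} = 1437·1175·6.5 / 34473.18 = 318.4.

318.4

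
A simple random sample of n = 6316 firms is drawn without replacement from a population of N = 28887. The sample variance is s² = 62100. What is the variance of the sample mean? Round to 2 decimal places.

Under SRS without replacement, Var(ȳ) = (1 − f)·s²/n with f = n/N = 6316/28887 = 0.21864507.
Var(ȳ) = (1 − 0.21864507)·62100/6316 = 0.78135493·9.8321723 = 7.6824163.

7.68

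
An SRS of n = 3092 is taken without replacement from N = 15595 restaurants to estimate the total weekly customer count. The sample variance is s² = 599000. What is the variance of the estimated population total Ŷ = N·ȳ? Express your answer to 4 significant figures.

3.777 × 10^10

Var(Ŷ) = N²·Var(ȳ) = N²·(1 − n/N)·s²/n.
f = 3092/15595 = 0.19826868; Var(ȳ) = 0.80173132·599000/3092 = 155.316.
Var(Ŷ) = 15595² · 155.316 = 3.7773476 × 10^10.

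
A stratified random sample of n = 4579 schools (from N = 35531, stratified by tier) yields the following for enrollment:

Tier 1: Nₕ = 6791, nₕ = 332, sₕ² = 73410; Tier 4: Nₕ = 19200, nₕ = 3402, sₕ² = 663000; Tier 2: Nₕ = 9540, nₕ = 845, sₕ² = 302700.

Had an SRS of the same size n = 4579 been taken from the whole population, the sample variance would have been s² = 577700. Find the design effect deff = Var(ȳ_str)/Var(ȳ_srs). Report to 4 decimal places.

0.7101

Var(ȳ_str) = Σ Wₕ²(1−fₕ)sₕ²/nₕ with Wₕ = Nₕ/35531:
  Tier 1: (6791/35531)²·(1−332/6791)·73410/332 = 7.6824774
  Tier 4: (19200/35531)²·(1−3402/19200)·663000/3402 = 46.823912
  Tier 2: (9540/35531)²·(1−845/9540)·302700/845 = 23.537418
  → Var(ȳ_str) = 78.043807.
Var(ȳ_srs) = (1 − 4579/35531)·577700/4579 = 109.90388.
deff = 78.043807 / 109.90388 = 0.7101.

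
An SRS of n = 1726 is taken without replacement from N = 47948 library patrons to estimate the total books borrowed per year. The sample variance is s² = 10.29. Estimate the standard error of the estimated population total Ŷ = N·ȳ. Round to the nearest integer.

3635

Var(Ŷ) = N²·Var(ȳ) = N²·(1 − n/N)·s²/n.
f = 1726/47948 = 0.03599733; Var(ȳ) = 0.96400267·10.29/1726 = 0.0057471538.
Var(Ŷ) = 47948² · 0.0057471538 = 1.3212768 × 10^7.
SE(Ŷ) = √(1.3212768 × 10^7) = 3635.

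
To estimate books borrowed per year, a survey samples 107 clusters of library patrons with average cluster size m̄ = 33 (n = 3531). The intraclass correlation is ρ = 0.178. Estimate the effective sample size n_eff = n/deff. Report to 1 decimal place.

527.3

deff = 1 + (33 − 1)·0.178 = 1 + 5.696 = 6.696.
n_eff = 3531 / 6.696 = 527.3.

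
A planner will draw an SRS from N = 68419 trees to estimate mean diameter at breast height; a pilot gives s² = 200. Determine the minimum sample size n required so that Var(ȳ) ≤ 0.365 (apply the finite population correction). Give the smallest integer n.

544

Without fpc, n₀ = s²/D = 200/0.365 = 547.9452.
With fpc, (1 − n/N)·s²/n ≤ D requires n ≥ n₀/(1 + n₀/N) = 547.9452/(1 + 547.9452/68419) = 543.5918.
Rounding up, n = 544.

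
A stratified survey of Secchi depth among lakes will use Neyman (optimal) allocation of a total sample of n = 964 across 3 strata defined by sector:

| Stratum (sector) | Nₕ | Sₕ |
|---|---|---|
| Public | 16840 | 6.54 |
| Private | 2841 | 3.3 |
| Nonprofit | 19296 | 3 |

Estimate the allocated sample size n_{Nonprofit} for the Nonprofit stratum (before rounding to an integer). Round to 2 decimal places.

Neyman allocation: nₕ = n·NₕSₕ / Σⱼ NⱼSⱼ.
Σ NⱼSⱼ = 16840·6.54 + 2841·3.3 + 19296·3 = 177396.9.
n_{Nonprofit} = 964·19296·3 / 177396.9 = 314.57.

314.57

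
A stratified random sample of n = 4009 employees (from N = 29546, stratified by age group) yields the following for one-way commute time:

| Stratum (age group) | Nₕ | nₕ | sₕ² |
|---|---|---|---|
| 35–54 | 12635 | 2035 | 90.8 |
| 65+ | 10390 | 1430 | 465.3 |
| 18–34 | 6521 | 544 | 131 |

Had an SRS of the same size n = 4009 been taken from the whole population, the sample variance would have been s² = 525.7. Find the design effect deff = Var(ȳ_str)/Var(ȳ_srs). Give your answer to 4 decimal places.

Var(ȳ_str) = Σ Wₕ²(1−fₕ)sₕ²/nₕ with Wₕ = Nₕ/29546:
  35–54: (12635/29546)²·(1−2035/12635)·90.8/2035 = 0.0068454998
  65+: (10390/29546)²·(1−1430/10390)·465.3/1430 = 0.034699497
  18–34: (6521/29546)²·(1−544/6521)·131/544 = 0.010751584
  → Var(ȳ_str) = 0.052296581.
Var(ȳ_srs) = (1 − 4009/29546)·525.7/4009 = 0.11333736.
deff = 0.052296581 / 0.11333736 = 0.4614.

0.4614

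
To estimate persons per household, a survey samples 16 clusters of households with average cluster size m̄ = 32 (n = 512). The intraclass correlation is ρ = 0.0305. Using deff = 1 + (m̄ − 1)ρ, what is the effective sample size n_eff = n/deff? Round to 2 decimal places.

deff = 1 + (32 − 1)·0.0305 = 1 + 0.9455 = 1.9455.
n_eff = 512 / 1.9455 = 263.17.

263.17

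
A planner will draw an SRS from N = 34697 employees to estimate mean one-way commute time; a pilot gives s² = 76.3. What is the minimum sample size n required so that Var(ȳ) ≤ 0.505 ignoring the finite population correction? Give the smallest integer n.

152

Without fpc, n₀ = s²/D = 76.3/0.505 = 151.0891.
Rounding up, n = 152.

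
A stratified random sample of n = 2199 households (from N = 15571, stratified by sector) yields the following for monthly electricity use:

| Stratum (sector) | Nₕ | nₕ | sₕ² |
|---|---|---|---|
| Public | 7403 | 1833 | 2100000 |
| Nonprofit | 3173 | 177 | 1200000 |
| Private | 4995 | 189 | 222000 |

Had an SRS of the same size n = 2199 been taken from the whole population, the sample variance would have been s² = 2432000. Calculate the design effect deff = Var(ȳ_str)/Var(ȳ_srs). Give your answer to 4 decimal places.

0.6075

Var(ȳ_str) = Σ Wₕ²(1−fₕ)sₕ²/nₕ with Wₕ = Nₕ/15571:
  Public: (7403/15571)²·(1−1833/7403)·2100000/1833 = 194.84388
  Nonprofit: (3173/15571)²·(1−177/3173)·1200000/177 = 265.81951
  Private: (4995/15571)²·(1−189/4995)·222000/189 = 116.29939
  → Var(ȳ_str) = 576.96278.
Var(ȳ_srs) = (1 − 2199/15571)·2432000/2199 = 949.76947.
deff = 576.96278 / 949.76947 = 0.6075.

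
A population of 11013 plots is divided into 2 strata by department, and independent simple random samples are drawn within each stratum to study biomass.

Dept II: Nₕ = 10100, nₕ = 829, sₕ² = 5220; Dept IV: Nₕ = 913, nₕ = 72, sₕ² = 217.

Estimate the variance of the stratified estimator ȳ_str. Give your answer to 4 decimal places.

Var(ȳ_str) = Σₕ Wₕ²(1 − fₕ)sₕ²/nₕ with Wₕ = Nₕ/N, N = 11013.
Dept II: Wₕ = 0.91709798; term = 0.91709798²·(1 − 0.08207921)·5220/829 = 4.8613025.
Dept IV: Wₕ = 0.08290202; term = 0.08290202²·(1 − 0.07886090)·217/72 = 0.019080192.
Sum = 4.8803827.

4.8804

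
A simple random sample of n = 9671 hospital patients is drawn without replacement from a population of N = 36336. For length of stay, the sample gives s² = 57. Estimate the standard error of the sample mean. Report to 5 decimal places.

Under SRS without replacement, Var(ȳ) = (1 − f)·s²/n with f = n/N = 9671/36336 = 0.26615478.
Var(ȳ) = (1 − 0.26615478)·57/9671 = 0.73384522·0.0058939096 = 0.0043252174.
SE(ȳ) = √(0.0043252174) = 0.06577.

0.06577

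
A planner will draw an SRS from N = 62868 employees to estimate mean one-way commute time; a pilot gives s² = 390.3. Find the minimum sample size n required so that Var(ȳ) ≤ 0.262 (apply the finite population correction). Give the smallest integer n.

Without fpc, n₀ = s²/D = 390.3/0.262 = 1489.6947.
With fpc, (1 − n/N)·s²/n ≤ D requires n ≥ n₀/(1 + n₀/N) = 1489.6947/(1 + 1489.6947/62868) = 1455.2126.
Rounding up, n = 1456.

1456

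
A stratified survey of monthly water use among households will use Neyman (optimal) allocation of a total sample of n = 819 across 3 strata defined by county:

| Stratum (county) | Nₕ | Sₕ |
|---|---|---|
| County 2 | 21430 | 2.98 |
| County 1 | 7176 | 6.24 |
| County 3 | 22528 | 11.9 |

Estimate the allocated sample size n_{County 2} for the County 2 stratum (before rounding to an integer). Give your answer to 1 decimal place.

138.8

Neyman allocation: nₕ = n·NₕSₕ / Σⱼ NⱼSⱼ.
Σ NⱼSⱼ = 21430·2.98 + 7176·6.24 + 22528·11.9 = 376722.84.
n_{County 2} = 819·21430·2.98 / 376722.84 = 138.8.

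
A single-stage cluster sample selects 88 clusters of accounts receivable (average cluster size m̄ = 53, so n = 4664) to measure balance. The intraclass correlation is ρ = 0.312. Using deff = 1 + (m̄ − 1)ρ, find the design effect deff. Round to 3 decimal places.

17.224

deff = 1 + (53 − 1)·0.312 = 1 + 16.224 = 17.224.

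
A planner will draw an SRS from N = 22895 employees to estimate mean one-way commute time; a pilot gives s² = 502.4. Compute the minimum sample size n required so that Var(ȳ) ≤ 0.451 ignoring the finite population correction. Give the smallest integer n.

1114

Without fpc, n₀ = s²/D = 502.4/0.451 = 1113.9690.
Rounding up, n = 1114.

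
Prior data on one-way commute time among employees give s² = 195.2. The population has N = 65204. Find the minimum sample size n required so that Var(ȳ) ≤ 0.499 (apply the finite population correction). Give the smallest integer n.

Without fpc, n₀ = s²/D = 195.2/0.499 = 391.1824.
With fpc, (1 − n/N)·s²/n ≤ D requires n ≥ n₀/(1 + n₀/N) = 391.1824/(1 + 391.1824/65204) = 388.8496.
Rounding up, n = 389.

389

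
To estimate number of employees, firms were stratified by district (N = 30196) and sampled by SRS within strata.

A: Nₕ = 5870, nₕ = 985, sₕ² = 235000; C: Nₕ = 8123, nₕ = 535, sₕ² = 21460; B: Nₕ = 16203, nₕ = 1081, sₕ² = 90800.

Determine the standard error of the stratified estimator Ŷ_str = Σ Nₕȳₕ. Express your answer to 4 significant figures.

172900

Var(Ŷ_str) = Σₕ Nₕ²(1 − fₕ)sₕ²/nₕ.
A: 5870²·(1 − 985/5870)·235000/985 = 6.8412317 × 10^9.
C: 8123²·(1 − 535/8123)·21460/535 = 2.4724056 × 10^9.
B: 16203²·(1 − 1081/16203)·90800/1081 = 2.0580922 × 10^10.
Sum = 2.9894559 × 10^10.
SE = √(2.9894559 × 10^10) = 172900.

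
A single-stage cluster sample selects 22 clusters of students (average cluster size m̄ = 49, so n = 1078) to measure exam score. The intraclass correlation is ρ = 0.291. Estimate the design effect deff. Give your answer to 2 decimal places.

14.97

deff = 1 + (49 − 1)·0.291 = 1 + 13.968 = 14.968.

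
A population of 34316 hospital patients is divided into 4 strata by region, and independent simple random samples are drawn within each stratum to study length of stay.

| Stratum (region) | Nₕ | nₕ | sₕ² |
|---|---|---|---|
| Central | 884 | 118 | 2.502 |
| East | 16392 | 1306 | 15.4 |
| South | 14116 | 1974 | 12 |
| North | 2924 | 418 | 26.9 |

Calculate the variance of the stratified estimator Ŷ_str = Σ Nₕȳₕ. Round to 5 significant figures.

4.4438 × 10^6

Var(Ŷ_str) = Σₕ Nₕ²(1 − fₕ)sₕ²/nₕ.
Central: 884²·(1 − 118/884)·2.502/118 = 14357.748.
East: 16392²·(1 − 1306/16392)·15.4/1306 = 2.9159736 × 10^6.
South: 14116²·(1 − 1974/14116)·12/1974 = 1.0419238 × 10^6.
North: 2924²·(1 − 418/2924)·26.9/418 = 471557.26.
Sum = 4.4438124 × 10^6.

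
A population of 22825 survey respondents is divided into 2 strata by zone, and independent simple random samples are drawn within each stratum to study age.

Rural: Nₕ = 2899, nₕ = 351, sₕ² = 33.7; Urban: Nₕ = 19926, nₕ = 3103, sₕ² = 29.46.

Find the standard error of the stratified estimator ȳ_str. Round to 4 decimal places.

Var(ȳ_str) = Σₕ Wₕ²(1 − fₕ)sₕ²/nₕ with Wₕ = Nₕ/N, N = 22825.
Rural: Wₕ = 0.12700986; term = 0.12700986²·(1 − 0.12107623)·33.7/351 = 0.0013612843.
Urban: Wₕ = 0.87299014; term = 0.87299014²·(1 − 0.15572619)·29.46/3103 = 0.0061087586.
Sum = 0.0074700429.
SE = √(0.0074700429) = 0.0864.

0.0864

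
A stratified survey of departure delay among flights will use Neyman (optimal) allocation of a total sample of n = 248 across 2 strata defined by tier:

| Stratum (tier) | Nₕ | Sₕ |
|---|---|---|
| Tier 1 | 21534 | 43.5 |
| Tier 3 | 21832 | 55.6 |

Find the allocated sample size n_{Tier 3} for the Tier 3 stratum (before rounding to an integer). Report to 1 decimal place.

140.0

Neyman allocation: nₕ = n·NₕSₕ / Σⱼ NⱼSⱼ.
Σ NⱼSⱼ = 21534·43.5 + 21832·55.6 = 2.1505882 × 10^6.
n_{Tier 3} = 248·21832·55.6 / (2.1505882 × 10^6) = 140.0.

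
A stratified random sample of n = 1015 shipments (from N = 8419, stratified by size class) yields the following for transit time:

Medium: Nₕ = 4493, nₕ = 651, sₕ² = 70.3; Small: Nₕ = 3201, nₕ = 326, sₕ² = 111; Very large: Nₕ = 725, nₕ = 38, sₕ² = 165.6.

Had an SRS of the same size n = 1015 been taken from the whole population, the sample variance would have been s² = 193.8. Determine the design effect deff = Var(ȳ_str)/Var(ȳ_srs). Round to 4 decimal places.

Var(ȳ_str) = Σ Wₕ²(1−fₕ)sₕ²/nₕ with Wₕ = Nₕ/8419:
  Medium: (4493/8419)²·(1−651/4493)·70.3/651 = 0.026299476
  Small: (3201/8419)²·(1−326/3201)·111/326 = 0.044208714
  Very large: (725/8419)²·(1−38/725)·165.6/38 = 0.030623192
  → Var(ȳ_str) = 0.10113138.
Var(ȳ_srs) = (1 − 1015/8419)·193.8/1015 = 0.1679166.
deff = 0.10113138 / 0.1679166 = 0.6023.

0.6023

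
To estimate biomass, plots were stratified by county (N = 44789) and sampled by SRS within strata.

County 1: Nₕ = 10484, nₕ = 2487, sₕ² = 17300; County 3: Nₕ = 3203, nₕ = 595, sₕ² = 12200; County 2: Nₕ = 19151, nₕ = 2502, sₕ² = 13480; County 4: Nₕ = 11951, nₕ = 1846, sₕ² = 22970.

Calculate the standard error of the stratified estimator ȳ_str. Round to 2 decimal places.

1.41

Var(ȳ_str) = Σₕ Wₕ²(1 − fₕ)sₕ²/nₕ with Wₕ = Nₕ/N, N = 44789.
County 1: Wₕ = 0.23407533; term = 0.23407533²·(1 − 0.23721862)·17300/2487 = 0.29072454.
County 3: Wₕ = 0.07151309; term = 0.07151309²·(1 − 0.18576335)·12200/595 = 0.085381673.
County 2: Wₕ = 0.42758267; term = 0.42758267²·(1 − 0.13064592)·13480/2502 = 0.85632666.
County 4: Wₕ = 0.26682891; term = 0.26682891²·(1 − 0.15446406)·22970/1846 = 0.74907815.
Sum = 1.981511.
SE = √(1.981511) = 1.41.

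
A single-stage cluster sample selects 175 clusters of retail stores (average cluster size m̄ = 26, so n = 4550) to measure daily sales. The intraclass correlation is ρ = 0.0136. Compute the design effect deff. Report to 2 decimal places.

1.34

deff = 1 + (26 − 1)·0.0136 = 1 + 0.34 = 1.34.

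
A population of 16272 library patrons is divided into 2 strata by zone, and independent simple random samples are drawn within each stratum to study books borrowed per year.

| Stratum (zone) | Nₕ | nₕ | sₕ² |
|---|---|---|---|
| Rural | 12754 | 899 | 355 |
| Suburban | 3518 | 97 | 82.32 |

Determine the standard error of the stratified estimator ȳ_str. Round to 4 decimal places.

0.5139

Var(ȳ_str) = Σₕ Wₕ²(1 − fₕ)sₕ²/nₕ with Wₕ = Nₕ/N, N = 16272.
Rural: Wₕ = 0.78380039; term = 0.78380039²·(1 − 0.07048769)·355/899 = 0.22549388.
Suburban: Wₕ = 0.21619961; term = 0.21619961²·(1 − 0.02757248)·82.32/97 = 0.038574532.
Sum = 0.26406841.
SE = √(0.26406841) = 0.5139.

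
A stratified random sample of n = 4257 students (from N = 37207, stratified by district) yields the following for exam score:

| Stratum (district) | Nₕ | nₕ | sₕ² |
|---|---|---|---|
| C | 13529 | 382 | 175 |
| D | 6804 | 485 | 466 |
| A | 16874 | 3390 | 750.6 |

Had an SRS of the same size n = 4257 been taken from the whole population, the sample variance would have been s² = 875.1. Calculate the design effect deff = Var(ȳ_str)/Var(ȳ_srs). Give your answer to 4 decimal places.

0.6871

Var(ȳ_str) = Σ Wₕ²(1−fₕ)sₕ²/nₕ with Wₕ = Nₕ/37207:
  C: (13529/37207)²·(1−382/13529)·175/382 = 0.058859658
  D: (6804/37207)²·(1−485/6804)·466/485 = 0.029840599
  A: (16874/37207)²·(1−3390/16874)·750.6/3390 = 0.036391197
  → Var(ȳ_str) = 0.12509145.
Var(ȳ_srs) = (1 − 4257/37207)·875.1/4257 = 0.18204753.
deff = 0.12509145 / 0.18204753 = 0.6871.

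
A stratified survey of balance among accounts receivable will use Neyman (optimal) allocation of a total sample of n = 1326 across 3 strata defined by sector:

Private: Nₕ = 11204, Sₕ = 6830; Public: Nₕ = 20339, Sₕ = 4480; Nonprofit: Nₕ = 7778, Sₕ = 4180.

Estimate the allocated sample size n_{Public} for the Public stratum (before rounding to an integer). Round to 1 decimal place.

603.7

Neyman allocation: nₕ = n·NₕSₕ / Σⱼ NⱼSⱼ.
Σ NⱼSⱼ = 11204·6830 + 20339·4480 + 7778·4180 = 2.0015408 × 10^8.
n_{Public} = 1326·20339·4480 / (2.0015408 × 10^8) = 603.7.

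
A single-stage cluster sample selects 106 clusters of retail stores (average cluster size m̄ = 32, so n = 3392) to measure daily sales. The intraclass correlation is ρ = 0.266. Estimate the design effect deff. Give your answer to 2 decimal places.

9.25

deff = 1 + (32 − 1)·0.266 = 1 + 8.246 = 9.246.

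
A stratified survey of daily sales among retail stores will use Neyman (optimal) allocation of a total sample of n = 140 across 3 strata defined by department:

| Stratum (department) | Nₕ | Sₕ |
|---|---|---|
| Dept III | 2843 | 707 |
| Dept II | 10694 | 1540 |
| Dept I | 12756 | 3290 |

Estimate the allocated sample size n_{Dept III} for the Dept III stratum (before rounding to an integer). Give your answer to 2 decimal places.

Neyman allocation: nₕ = n·NₕSₕ / Σⱼ NⱼSⱼ.
Σ NⱼSⱼ = 2843·707 + 10694·1540 + 12756·3290 = 6.0446001 × 10^7.
n_{Dept III} = 140·2843·707 / (6.0446001 × 10^7) = 4.66.

4.66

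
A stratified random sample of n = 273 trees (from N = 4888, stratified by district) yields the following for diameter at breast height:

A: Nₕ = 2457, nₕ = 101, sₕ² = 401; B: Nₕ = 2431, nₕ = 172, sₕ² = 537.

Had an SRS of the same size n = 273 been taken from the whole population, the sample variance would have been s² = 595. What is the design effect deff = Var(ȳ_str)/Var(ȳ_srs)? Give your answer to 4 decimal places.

0.8162

Var(ȳ_str) = Σ Wₕ²(1−fₕ)sₕ²/nₕ with Wₕ = Nₕ/4888:
  A: (2457/4888)²·(1−101/2457)·401/101 = 0.96192463
  B: (2431/4888)²·(1−172/2431)·537/172 = 0.71760364
  → Var(ȳ_str) = 1.6795283.
Var(ȳ_srs) = (1 − 273/4888)·595/273 = 2.0577605.
deff = 1.6795283 / 2.0577605 = 0.8162.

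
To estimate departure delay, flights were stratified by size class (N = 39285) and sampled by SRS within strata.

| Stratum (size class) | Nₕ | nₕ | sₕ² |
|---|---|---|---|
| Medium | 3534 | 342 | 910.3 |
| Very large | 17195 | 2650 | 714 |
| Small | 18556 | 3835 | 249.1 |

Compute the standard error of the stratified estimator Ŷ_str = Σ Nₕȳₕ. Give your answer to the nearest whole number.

Var(Ŷ_str) = Σₕ Nₕ²(1 − fₕ)sₕ²/nₕ.
Medium: 3534²·(1 − 342/3534)·910.3/342 = 3.0025335 × 10^7.
Very large: 17195²·(1 − 2650/17195)·714/2650 = 6.7385777 × 10^7.
Small: 18556²·(1 − 3835/18556)·249.1/3835 = 1.7743122 × 10^7.
Sum = 1.1515423 × 10^8.
SE = √(1.1515423 × 10^8) = 10731.

10731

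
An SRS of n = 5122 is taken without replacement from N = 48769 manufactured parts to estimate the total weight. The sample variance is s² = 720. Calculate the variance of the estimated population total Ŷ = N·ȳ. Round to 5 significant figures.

2.9922 × 10^8

Var(Ŷ) = N²·Var(ȳ) = N²·(1 − n/N)·s²/n.
f = 5122/48769 = 0.10502573; Var(ȳ) = 0.89497427·720/5122 = 0.12580661.
Var(Ŷ) = 48769² · 0.12580661 = 2.9922037 × 10^8.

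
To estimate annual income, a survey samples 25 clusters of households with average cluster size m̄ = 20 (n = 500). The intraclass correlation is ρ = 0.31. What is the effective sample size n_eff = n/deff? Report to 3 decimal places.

72.569

deff = 1 + (20 − 1)·0.31 = 1 + 5.89 = 6.89.
n_eff = 500 / 6.89 = 72.569.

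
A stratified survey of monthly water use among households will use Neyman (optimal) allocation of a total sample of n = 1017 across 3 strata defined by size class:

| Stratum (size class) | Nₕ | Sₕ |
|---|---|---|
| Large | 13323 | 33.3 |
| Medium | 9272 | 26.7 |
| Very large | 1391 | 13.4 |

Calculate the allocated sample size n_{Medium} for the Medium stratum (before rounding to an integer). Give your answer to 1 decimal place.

Neyman allocation: nₕ = n·NₕSₕ / Σⱼ NⱼSⱼ.
Σ NⱼSⱼ = 13323·33.3 + 9272·26.7 + 1391·13.4 = 709857.7.
n_{Medium} = 1017·9272·26.7 / 709857.7 = 354.7.

354.7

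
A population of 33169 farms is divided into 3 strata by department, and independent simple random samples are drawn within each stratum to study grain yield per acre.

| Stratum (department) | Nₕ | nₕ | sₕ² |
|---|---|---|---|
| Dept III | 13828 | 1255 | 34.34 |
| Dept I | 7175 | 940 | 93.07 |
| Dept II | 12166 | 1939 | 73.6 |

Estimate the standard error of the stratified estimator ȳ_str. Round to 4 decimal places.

Var(ȳ_str) = Σₕ Wₕ²(1 − fₕ)sₕ²/nₕ with Wₕ = Nₕ/N, N = 33169.
Dept III: Wₕ = 0.41689529; term = 0.41689529²·(1 − 0.09075788)·34.34/1255 = 0.0043240439.
Dept I: Wₕ = 0.21631644; term = 0.21631644²·(1 − 0.13101045)·93.07/940 = 0.0040260157.
Dept II: Wₕ = 0.36678827; term = 0.36678827²·(1 − 0.15937860)·73.6/1939 = 0.0042927077.
Sum = 0.012642767.
SE = √(0.012642767) = 0.1124.

0.1124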